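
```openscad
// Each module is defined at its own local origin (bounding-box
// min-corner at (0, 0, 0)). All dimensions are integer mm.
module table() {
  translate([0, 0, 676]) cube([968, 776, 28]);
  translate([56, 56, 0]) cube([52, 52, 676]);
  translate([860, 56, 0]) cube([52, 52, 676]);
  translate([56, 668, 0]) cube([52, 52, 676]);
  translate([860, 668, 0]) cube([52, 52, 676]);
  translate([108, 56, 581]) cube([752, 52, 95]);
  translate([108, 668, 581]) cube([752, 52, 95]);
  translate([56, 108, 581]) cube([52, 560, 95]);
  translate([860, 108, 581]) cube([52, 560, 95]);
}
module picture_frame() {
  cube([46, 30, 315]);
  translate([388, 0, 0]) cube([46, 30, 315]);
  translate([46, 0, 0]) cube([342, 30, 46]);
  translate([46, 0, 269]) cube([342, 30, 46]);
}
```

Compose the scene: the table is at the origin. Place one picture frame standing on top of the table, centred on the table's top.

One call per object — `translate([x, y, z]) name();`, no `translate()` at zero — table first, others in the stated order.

table();
translate([267, 373, 704]) picture_frame();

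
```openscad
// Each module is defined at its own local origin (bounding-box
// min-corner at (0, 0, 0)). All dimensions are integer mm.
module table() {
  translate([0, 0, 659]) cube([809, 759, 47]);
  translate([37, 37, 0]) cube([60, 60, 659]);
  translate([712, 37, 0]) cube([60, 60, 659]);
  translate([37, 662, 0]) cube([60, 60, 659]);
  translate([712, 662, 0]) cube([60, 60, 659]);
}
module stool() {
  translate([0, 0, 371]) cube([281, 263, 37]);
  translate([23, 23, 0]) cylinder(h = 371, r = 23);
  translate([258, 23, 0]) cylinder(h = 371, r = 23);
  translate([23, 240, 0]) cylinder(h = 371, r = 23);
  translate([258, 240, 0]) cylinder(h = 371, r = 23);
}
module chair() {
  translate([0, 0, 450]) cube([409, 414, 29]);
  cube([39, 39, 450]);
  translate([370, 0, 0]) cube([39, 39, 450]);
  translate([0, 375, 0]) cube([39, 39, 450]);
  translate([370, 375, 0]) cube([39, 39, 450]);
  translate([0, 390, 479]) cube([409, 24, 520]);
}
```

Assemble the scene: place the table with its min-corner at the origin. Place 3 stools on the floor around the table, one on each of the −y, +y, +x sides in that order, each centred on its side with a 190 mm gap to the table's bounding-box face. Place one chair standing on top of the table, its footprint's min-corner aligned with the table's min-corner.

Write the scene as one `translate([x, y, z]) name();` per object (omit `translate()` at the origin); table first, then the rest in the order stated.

table();
translate([264, -453, 0]) stool();
translate([264, 949, 0]) stool();
translate([999, 248, 0]) stool();
translate([0, 0, 706]) chair();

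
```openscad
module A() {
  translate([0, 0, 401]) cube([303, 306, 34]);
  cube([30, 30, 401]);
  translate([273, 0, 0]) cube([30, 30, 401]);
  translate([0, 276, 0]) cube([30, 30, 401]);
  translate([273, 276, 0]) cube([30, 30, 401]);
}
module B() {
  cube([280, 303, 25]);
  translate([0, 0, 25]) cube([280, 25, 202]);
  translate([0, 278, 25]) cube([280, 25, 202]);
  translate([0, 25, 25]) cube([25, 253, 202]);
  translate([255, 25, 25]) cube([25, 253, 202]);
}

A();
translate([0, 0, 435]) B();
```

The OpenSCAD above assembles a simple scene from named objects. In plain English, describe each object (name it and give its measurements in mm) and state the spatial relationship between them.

A is a four-legged stool. The seat is 303×306 mm, 34 mm thick, top at z = 435 mm. It stands on four square legs, each 30×30 mm in cross-section, from z = 0 to the seat underside, each flush with a corner of the seat.

B is an open storage box with external size 280×303×227 mm and wall thickness 25 mm (the base is also 25 mm thick). The base covers the whole footprint; the four walls stand on the base, with the y-facing walls full-width and the x-facing walls fitting between their inner faces.

The open box is on top of the stool.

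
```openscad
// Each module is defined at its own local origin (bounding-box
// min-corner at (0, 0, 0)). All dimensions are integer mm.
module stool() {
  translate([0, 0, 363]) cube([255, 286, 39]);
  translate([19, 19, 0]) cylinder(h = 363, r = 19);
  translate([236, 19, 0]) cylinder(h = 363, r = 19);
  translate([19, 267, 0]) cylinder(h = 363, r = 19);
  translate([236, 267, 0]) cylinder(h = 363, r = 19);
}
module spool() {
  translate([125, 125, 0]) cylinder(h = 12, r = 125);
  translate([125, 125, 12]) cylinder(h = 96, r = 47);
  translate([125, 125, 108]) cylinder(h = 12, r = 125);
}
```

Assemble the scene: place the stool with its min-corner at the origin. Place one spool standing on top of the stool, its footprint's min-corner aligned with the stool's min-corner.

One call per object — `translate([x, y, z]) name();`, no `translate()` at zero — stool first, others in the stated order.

stool();
translate([0, 0, 402]) spool();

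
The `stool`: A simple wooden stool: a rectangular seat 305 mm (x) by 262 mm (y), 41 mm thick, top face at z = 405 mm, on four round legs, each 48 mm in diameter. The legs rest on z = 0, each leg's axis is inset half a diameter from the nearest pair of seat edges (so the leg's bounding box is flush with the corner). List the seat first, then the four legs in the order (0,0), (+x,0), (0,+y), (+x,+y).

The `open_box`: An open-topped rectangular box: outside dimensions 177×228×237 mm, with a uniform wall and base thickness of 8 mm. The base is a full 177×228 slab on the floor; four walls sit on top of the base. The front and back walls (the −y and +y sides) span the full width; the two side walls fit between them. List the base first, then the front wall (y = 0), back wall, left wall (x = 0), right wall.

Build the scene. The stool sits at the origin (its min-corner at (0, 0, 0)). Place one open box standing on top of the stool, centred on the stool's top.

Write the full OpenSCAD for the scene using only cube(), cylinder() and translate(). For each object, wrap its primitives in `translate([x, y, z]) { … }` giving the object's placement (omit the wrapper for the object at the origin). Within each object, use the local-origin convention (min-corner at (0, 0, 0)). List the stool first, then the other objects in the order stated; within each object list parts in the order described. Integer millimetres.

translate([0, 0, 364]) cube([305, 262, 41]);
translate([24, 24, 0]) cylinder(h = 364, r = 24);
translate([281, 24, 0]) cylinder(h = 364, r = 24);
translate([24, 238, 0]) cylinder(h = 364, r = 24);
translate([281, 238, 0]) cylinder(h = 364, r = 24);
translate([64, 17, 405]) {
  cube([177, 228, 8]);
  translate([0, 0, 8]) cube([177, 8, 229]);
  translate([0, 220, 8]) cube([177, 8, 229]);
  translate([0, 8, 8]) cube([8, 212, 229]);
  translate([169, 8, 8]) cube([8, 212, 229]);
}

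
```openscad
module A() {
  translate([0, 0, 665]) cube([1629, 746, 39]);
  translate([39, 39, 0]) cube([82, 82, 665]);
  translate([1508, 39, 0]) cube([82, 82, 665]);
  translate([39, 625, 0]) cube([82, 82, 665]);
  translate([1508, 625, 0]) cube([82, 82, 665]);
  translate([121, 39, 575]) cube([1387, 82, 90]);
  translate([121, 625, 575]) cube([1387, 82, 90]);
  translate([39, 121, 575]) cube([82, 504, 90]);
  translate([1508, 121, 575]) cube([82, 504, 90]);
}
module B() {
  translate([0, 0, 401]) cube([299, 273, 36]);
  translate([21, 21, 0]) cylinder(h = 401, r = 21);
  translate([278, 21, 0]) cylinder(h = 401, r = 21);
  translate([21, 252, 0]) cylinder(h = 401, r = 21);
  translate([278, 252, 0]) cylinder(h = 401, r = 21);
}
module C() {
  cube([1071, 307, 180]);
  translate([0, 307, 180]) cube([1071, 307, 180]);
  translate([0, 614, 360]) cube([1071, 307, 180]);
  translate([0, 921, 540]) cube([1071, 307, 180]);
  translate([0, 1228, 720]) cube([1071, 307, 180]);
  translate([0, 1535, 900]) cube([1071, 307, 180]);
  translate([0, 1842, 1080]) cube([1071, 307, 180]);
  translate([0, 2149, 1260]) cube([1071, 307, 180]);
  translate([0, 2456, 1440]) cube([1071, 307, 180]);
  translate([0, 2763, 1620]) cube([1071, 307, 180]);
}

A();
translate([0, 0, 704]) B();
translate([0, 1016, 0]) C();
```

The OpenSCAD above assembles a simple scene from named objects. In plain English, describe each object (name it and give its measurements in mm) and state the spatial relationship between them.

A is a table with a 1629×746 mm rectangular top, 39 mm thick, top surface at z = 704 mm, supported by four 82×82 mm square legs, each inset 39 mm from the nearest pair of top edges, running from the floor. Four apron rails, 82 mm thick and 90 mm tall, run between adjacent legs with their top edges flush with the underside of the top and their outer faces flush with the legs' outer faces.

B is a four-legged stool. The seat is 299×273 mm, 36 mm thick, top at z = 437 mm. It stands on four round legs, each 42 mm in diameter, from z = 0 to the seat underside, each leg's axis is inset half a diameter from the nearest pair of seat edges (so the leg's bounding box is flush with the corner).

C is a straight staircase of 10 solid steps. Each step is 1071 mm wide (x), 307 mm deep (y, the going) and 180 mm tall (the rise). The first step rests on the floor; each subsequent step sits one going further in +y and one rise higher in +z, directly behind and above the previous step with no overlap.

The stool is on top of the table. The staircase is on the floor beside the table on its +y side.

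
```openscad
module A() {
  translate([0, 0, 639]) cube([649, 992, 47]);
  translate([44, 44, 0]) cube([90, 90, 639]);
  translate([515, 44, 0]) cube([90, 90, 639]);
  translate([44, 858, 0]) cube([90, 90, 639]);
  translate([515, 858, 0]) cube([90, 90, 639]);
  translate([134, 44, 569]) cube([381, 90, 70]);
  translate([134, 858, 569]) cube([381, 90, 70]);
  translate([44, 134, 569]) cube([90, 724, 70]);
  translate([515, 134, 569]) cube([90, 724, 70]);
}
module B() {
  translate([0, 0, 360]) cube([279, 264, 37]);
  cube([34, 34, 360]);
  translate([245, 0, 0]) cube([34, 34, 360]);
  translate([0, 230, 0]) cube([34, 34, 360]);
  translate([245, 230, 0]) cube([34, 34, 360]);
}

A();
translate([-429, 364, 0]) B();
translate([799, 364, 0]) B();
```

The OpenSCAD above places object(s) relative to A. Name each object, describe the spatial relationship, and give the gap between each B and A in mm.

A is a table. B is a stool. Two stools sit around the table at the −x, +x sides. The gap between each stool and the table is 150 mm.

Each stool's nearest face is 150 mm from the table's bounding box.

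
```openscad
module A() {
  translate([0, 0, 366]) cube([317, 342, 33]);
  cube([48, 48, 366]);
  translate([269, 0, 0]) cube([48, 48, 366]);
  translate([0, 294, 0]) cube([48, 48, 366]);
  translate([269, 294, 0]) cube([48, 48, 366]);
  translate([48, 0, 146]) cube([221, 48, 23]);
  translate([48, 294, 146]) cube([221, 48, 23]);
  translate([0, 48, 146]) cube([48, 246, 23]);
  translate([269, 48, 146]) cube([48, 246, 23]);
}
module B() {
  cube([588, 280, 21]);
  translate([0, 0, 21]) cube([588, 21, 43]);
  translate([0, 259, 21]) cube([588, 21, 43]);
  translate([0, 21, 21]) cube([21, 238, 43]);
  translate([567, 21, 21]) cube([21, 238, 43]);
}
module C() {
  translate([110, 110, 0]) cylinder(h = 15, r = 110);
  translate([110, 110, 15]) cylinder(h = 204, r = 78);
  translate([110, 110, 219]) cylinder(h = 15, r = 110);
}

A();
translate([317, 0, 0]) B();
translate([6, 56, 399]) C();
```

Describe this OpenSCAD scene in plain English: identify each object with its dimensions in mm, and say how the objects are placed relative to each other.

A is a simple wooden stool: a rectangular seat 317 mm (x) by 342 mm (y), 33 mm thick, top face at z = 399 mm, on four square legs, each 48×48 mm in cross-section. The legs rest on z = 0, each flush with a corner of the seat. Four stretchers, 48 mm wide and 23 mm tall, connect adjacent legs with their undersides at z = 146 mm, each running between the inner faces of the legs it joins and aligned with the legs' outer faces on the other axis.

B is an open-topped rectangular box: outside dimensions 588×280×64 mm, with a uniform wall and base thickness of 21 mm. The base is a full 588×280 slab on the floor; four walls sit on top of the base. The front and back walls (the −y and +y sides) span the full width; the two side walls fit between them.

C is a spool: two coaxial disc flanges of radius 110 mm and thickness 15 mm, joined by a core cylinder of radius 78 mm and height 204 mm. The lower flange rests on z = 0 and the three cylinders share a vertical axis.

The open box is against the stool's +x side, with their −y faces flush. The spool is on top of the stool.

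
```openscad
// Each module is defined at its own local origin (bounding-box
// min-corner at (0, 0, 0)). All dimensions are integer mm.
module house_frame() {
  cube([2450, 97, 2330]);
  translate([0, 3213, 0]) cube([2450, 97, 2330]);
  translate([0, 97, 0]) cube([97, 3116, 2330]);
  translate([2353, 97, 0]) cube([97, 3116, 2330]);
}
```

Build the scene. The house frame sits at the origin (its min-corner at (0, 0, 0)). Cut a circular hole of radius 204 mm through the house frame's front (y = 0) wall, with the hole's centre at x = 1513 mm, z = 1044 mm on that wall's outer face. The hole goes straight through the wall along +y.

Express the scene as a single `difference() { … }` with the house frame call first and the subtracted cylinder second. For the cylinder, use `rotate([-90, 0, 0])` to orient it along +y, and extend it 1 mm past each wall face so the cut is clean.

difference() {
  house_frame();
  translate([1513, -1, 1044]) rotate([-90, 0, 0]) cylinder(h = 99, r = 204);
}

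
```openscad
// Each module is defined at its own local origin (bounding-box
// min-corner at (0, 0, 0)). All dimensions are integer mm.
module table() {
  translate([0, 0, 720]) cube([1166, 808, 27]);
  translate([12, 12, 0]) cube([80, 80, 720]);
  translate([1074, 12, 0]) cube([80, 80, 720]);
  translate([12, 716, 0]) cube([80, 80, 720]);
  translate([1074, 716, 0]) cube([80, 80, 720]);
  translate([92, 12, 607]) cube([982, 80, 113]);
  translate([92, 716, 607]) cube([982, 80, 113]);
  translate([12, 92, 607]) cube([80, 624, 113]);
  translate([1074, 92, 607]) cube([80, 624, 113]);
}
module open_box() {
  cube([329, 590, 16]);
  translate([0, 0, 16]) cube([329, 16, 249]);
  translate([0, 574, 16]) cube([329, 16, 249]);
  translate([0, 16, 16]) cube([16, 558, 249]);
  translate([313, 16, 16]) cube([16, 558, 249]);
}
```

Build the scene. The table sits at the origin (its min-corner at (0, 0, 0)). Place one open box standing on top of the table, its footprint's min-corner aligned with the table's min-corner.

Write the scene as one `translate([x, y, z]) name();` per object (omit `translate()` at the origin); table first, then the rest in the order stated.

table();
translate([0, 0, 747]) open_box();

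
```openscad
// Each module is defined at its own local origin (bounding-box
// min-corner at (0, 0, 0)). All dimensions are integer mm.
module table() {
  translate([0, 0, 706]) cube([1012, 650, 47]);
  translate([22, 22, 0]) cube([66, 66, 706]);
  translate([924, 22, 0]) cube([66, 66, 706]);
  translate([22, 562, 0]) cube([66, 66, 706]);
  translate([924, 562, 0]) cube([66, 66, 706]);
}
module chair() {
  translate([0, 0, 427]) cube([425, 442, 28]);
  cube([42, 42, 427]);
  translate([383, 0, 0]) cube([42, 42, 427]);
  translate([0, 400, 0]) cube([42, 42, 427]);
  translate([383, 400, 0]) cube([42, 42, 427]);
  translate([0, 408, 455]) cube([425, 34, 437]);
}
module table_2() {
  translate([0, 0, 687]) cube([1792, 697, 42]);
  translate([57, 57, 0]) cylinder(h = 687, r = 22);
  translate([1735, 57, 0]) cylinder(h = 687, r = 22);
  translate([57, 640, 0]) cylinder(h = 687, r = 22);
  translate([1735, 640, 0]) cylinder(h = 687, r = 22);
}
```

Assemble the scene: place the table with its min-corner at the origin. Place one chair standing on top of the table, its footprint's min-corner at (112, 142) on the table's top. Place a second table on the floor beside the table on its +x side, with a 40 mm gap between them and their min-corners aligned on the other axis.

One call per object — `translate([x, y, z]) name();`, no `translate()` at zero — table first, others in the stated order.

table();
translate([112, 142, 753]) chair();
translate([1052, 0, 0]) table_2();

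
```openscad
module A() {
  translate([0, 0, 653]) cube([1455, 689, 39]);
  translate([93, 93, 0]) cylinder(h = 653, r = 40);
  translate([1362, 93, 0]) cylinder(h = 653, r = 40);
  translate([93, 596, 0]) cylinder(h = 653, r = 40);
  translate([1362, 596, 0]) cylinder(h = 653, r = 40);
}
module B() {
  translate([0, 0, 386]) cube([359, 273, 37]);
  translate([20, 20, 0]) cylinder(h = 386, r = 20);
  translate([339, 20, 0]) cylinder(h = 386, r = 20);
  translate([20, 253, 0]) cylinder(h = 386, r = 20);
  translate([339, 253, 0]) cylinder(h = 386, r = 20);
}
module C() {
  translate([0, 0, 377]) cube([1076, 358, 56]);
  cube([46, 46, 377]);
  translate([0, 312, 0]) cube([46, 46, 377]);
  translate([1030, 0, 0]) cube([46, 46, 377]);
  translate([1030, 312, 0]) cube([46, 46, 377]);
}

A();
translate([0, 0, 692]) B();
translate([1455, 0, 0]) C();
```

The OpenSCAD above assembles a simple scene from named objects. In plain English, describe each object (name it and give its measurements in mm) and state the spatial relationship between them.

A is a table with a 1455×689 mm rectangular top, 39 mm thick, top surface at z = 692 mm, supported by four round legs of 80 mm diameter, each leg's bounding box inset 53 mm from the nearest pair of top edges, running from the floor.

B is a simple wooden stool: a rectangular seat 359 mm (x) by 273 mm (y), 37 mm thick, top face at z = 423 mm, on four round legs, each 40 mm in diameter. The legs rest on z = 0, each leg's axis is inset half a diameter from the nearest pair of seat edges (so the leg's bounding box is flush with the corner).

C is a bench: a 1076×358 mm seat slab, 56 mm thick, top at z = 433 mm, on four 46×46 mm square legs flush with the seat corners and standing on z = 0.

The stool is on top of the table. The bench is against the table's +x side, with their −y faces flush.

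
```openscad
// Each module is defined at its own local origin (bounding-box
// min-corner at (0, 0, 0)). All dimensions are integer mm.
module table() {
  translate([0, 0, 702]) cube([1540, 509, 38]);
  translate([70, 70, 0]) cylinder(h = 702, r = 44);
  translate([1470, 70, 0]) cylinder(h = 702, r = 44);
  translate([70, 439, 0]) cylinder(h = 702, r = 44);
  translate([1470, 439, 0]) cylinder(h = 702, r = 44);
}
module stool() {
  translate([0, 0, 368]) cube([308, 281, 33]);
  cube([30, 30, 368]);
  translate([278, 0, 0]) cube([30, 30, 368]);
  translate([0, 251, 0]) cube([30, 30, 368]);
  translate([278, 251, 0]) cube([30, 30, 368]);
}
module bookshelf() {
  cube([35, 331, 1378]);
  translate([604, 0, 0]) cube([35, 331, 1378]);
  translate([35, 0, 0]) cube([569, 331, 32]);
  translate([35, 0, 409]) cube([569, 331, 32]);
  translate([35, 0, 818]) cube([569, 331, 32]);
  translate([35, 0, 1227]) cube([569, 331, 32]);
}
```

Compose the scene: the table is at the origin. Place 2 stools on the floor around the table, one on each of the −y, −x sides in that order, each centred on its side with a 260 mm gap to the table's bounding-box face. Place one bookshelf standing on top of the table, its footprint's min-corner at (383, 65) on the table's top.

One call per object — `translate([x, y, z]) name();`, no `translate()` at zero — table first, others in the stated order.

table();
translate([616, -541, 0]) stool();
translate([-568, 114, 0]) stool();
translate([383, 65, 740]) bookshelf();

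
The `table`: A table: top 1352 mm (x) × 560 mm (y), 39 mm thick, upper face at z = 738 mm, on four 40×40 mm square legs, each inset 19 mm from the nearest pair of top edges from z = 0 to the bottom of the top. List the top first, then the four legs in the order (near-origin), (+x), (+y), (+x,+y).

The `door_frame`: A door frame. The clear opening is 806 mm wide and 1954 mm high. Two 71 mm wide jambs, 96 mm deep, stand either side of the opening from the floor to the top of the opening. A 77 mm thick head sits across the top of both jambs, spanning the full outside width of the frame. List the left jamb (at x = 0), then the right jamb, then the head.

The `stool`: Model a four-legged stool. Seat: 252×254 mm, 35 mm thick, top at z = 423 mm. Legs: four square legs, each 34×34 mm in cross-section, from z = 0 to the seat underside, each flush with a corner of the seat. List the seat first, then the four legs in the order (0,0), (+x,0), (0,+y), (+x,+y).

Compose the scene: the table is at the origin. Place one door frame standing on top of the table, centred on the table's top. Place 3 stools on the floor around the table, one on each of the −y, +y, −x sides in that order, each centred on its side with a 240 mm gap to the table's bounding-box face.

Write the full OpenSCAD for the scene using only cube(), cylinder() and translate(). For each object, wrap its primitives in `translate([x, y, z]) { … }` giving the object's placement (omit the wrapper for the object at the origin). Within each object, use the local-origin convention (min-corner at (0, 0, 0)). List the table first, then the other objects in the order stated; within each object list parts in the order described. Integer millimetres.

translate([0, 0, 699]) cube([1352, 560, 39]);
translate([19, 19, 0]) cube([40, 40, 699]);
translate([1293, 19, 0]) cube([40, 40, 699]);
translate([19, 501, 0]) cube([40, 40, 699]);
translate([1293, 501, 0]) cube([40, 40, 699]);
translate([202, 232, 738]) {
  cube([71, 96, 1954]);
  translate([877, 0, 0]) cube([71, 96, 1954]);
  translate([0, 0, 1954]) cube([948, 96, 77]);
}
translate([550, -494, 0]) {
  translate([0, 0, 388]) cube([252, 254, 35]);
  cube([34, 34, 388]);
  translate([218, 0, 0]) cube([34, 34, 388]);
  translate([0, 220, 0]) cube([34, 34, 388]);
  translate([218, 220, 0]) cube([34, 34, 388]);
}
translate([550, 800, 0]) {
  translate([0, 0, 388]) cube([252, 254, 35]);
  cube([34, 34, 388]);
  translate([218, 0, 0]) cube([34, 34, 388]);
  translate([0, 220, 0]) cube([34, 34, 388]);
  translate([218, 220, 0]) cube([34, 34, 388]);
}
translate([-492, 153, 0]) {
  translate([0, 0, 388]) cube([252, 254, 35]);
  cube([34, 34, 388]);
  translate([218, 0, 0]) cube([34, 34, 388]);
  translate([0, 220, 0]) cube([34, 34, 388]);
  translate([218, 220, 0]) cube([34, 34, 388]);
}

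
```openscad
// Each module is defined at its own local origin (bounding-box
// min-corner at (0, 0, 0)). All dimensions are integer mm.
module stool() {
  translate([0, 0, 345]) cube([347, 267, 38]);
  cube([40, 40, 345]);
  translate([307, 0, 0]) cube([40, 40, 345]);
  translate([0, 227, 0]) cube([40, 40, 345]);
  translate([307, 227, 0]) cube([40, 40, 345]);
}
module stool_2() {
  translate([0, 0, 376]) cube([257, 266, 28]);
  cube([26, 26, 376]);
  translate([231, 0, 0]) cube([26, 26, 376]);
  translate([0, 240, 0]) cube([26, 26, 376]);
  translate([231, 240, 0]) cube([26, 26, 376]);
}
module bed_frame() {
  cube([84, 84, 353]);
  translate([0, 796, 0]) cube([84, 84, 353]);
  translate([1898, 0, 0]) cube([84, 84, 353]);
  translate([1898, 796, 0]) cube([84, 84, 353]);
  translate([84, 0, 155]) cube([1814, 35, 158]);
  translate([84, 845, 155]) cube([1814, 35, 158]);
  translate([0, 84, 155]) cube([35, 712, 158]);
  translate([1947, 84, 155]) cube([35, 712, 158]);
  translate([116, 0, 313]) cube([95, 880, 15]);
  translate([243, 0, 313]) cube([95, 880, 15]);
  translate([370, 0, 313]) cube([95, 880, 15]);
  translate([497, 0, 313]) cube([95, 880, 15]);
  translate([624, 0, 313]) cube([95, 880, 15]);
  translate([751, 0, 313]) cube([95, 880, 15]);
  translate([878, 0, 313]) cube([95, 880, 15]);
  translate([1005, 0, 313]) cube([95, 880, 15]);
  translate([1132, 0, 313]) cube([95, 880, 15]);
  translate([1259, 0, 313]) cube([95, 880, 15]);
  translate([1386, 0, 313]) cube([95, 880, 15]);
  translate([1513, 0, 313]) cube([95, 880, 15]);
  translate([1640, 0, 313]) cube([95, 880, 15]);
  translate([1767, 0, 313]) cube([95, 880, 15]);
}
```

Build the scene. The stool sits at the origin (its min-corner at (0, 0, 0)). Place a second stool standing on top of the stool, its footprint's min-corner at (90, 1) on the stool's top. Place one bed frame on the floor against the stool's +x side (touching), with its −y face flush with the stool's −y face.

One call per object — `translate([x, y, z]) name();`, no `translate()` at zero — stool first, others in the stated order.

stool();
translate([90, 1, 383]) stool_2();
translate([347, 0, 0]) bed_frame();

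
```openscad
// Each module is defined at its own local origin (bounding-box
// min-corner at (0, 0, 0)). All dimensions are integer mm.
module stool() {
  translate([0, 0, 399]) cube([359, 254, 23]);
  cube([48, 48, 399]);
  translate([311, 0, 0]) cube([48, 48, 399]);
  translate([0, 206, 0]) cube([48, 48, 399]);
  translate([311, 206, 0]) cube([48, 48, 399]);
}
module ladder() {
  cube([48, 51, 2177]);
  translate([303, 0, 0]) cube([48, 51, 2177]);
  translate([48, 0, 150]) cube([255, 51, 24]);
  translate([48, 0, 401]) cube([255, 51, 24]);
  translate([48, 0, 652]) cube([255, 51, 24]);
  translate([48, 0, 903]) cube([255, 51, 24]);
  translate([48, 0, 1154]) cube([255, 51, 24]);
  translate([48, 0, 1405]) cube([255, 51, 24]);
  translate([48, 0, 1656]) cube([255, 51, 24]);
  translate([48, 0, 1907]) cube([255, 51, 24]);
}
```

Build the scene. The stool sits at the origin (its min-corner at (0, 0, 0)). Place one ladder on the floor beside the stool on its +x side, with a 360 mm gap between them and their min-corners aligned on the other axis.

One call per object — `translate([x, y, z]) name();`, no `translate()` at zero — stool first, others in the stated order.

stool();
translate([719, 0, 0]) ladder();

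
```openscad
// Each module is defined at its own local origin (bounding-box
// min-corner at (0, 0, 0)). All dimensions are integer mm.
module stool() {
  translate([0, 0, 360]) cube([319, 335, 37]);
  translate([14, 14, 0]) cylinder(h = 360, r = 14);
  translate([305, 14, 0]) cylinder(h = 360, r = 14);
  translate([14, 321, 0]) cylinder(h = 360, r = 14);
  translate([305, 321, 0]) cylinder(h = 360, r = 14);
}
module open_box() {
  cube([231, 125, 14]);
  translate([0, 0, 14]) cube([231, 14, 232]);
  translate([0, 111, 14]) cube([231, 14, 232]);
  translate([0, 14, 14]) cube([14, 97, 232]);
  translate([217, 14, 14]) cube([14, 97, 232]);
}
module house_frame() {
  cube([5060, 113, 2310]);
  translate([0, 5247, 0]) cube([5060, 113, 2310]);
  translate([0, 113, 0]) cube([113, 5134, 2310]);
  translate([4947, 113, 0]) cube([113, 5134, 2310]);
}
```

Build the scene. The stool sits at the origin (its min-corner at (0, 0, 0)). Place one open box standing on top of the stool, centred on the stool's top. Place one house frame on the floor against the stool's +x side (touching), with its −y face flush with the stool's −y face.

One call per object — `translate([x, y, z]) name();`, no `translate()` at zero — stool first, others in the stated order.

stool();
translate([44, 105, 397]) open_box();
translate([319, 0, 0]) house_frame();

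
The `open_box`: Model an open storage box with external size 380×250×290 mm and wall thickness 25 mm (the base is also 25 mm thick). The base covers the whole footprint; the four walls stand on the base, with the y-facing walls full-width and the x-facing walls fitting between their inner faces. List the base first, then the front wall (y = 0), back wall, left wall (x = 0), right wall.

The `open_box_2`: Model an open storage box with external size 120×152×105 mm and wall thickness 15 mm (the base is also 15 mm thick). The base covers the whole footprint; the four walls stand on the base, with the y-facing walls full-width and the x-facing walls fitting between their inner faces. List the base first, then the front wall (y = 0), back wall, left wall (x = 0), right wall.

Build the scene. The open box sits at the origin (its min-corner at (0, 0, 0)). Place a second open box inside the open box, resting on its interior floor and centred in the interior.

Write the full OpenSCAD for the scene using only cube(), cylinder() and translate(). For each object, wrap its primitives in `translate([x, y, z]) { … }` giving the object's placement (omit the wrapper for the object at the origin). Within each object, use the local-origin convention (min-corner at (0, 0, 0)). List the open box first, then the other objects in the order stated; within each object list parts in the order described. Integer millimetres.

cube([380, 250, 25]);
translate([0, 0, 25]) cube([380, 25, 265]);
translate([0, 225, 25]) cube([380, 25, 265]);
translate([0, 25, 25]) cube([25, 200, 265]);
translate([355, 25, 25]) cube([25, 200, 265]);
translate([130, 49, 25]) {
  cube([120, 152, 15]);
  translate([0, 0, 15]) cube([120, 15, 90]);
  translate([0, 137, 15]) cube([120, 15, 90]);
  translate([0, 15, 15]) cube([15, 122, 90]);
  translate([105, 15, 15]) cube([15, 122, 90]);
}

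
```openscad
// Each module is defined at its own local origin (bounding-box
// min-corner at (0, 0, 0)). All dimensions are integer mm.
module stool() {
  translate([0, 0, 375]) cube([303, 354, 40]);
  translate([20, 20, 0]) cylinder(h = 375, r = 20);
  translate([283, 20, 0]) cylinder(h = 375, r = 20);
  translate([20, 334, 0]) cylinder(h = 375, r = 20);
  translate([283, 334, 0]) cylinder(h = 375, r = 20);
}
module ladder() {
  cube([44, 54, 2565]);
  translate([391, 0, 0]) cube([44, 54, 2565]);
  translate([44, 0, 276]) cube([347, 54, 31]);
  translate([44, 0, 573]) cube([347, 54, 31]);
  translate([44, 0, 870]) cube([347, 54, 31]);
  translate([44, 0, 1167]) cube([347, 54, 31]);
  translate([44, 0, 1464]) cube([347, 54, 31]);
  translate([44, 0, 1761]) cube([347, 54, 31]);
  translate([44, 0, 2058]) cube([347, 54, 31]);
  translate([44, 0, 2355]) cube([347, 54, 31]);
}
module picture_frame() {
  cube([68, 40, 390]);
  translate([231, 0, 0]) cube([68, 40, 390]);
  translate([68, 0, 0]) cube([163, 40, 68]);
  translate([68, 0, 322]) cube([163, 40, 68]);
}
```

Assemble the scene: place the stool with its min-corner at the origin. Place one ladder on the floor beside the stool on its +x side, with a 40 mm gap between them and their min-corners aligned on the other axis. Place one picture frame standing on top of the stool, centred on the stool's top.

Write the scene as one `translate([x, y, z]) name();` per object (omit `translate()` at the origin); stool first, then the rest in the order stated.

stool();
translate([343, 0, 0]) ladder();
translate([2, 157, 415]) picture_frame();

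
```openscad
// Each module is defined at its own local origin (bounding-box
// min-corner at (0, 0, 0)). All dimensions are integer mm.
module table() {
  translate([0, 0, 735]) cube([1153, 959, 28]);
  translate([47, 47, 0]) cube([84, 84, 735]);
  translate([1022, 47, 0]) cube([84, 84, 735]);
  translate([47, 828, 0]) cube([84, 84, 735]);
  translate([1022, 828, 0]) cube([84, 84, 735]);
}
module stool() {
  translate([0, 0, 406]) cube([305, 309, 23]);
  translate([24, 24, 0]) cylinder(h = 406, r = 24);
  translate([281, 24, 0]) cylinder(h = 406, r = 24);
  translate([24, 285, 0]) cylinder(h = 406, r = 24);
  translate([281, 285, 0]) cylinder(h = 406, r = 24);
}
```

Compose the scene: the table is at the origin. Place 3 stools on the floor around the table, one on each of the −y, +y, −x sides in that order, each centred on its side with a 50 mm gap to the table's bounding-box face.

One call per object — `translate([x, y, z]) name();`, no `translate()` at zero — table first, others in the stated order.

table();
translate([424, -359, 0]) stool();
translate([424, 1009, 0]) stool();
translate([-355, 325, 0]) stool();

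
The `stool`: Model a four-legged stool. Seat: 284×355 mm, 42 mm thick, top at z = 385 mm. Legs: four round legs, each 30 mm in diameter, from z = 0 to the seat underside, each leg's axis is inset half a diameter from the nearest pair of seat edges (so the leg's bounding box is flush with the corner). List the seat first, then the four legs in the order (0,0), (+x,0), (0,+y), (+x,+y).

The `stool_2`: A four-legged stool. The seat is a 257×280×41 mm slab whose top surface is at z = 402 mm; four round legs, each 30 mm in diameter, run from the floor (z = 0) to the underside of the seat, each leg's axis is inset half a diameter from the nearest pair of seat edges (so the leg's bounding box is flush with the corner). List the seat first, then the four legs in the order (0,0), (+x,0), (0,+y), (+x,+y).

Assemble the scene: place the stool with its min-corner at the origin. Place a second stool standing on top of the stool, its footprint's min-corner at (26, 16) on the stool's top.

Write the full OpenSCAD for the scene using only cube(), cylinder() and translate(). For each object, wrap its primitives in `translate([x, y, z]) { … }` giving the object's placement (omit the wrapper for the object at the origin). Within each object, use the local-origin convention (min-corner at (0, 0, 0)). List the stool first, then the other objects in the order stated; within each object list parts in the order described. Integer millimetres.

translate([0, 0, 343]) cube([284, 355, 42]);
translate([15, 15, 0]) cylinder(h = 343, r = 15);
translate([269, 15, 0]) cylinder(h = 343, r = 15);
translate([15, 340, 0]) cylinder(h = 343, r = 15);
translate([269, 340, 0]) cylinder(h = 343, r = 15);
translate([26, 16, 385]) {
  translate([0, 0, 361]) cube([257, 280, 41]);
  translate([15, 15, 0]) cylinder(h = 361, r = 15);
  translate([242, 15, 0]) cylinder(h = 361, r = 15);
  translate([15, 265, 0]) cylinder(h = 361, r = 15);
  translate([242, 265, 0]) cylinder(h = 361, r = 15);
}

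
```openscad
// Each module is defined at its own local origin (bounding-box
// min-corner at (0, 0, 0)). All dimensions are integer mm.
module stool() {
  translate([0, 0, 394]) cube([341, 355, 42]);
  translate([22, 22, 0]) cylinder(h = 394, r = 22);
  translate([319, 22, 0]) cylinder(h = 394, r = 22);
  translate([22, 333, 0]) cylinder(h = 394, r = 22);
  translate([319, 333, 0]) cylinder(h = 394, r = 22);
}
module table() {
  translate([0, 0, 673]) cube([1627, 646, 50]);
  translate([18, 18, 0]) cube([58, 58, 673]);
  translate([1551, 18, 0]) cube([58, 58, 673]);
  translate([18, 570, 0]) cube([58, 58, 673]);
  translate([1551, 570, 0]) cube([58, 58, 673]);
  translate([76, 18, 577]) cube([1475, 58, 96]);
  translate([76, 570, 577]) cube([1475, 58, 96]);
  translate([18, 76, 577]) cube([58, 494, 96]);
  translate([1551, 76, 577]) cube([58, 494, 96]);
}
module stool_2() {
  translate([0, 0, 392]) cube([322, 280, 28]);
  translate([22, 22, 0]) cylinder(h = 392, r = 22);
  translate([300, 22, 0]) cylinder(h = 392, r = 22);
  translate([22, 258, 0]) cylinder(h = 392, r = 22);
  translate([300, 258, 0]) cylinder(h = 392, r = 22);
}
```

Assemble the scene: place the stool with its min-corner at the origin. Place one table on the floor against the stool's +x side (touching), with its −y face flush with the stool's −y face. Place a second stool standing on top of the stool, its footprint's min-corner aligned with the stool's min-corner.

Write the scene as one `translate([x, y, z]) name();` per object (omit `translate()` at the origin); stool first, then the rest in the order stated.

stool();
translate([341, 0, 0]) table();
translate([0, 0, 436]) stool_2();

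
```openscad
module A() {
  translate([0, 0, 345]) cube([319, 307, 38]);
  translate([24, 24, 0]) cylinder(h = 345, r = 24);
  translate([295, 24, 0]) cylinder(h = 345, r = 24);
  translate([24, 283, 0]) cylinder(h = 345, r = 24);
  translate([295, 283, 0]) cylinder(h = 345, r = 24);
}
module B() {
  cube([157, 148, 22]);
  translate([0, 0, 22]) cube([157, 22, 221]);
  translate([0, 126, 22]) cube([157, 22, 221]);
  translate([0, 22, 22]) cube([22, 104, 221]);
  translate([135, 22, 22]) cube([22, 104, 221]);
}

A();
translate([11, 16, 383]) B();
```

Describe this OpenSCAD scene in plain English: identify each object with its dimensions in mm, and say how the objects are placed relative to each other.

A is a four-legged stool. The seat is a 319×307×38 mm slab whose top surface is at z = 383 mm; four round legs, each 48 mm in diameter, run from the floor (z = 0) to the underside of the seat, each leg's axis is inset half a diameter from the nearest pair of seat edges (so the leg's bounding box is flush with the corner).

B is an open storage box with external size 157×148×243 mm and wall thickness 22 mm (the base is also 22 mm thick). The base covers the whole footprint; the four walls stand on the base, with the y-facing walls full-width and the x-facing walls fitting between their inner faces.

The open box is on top of the stool.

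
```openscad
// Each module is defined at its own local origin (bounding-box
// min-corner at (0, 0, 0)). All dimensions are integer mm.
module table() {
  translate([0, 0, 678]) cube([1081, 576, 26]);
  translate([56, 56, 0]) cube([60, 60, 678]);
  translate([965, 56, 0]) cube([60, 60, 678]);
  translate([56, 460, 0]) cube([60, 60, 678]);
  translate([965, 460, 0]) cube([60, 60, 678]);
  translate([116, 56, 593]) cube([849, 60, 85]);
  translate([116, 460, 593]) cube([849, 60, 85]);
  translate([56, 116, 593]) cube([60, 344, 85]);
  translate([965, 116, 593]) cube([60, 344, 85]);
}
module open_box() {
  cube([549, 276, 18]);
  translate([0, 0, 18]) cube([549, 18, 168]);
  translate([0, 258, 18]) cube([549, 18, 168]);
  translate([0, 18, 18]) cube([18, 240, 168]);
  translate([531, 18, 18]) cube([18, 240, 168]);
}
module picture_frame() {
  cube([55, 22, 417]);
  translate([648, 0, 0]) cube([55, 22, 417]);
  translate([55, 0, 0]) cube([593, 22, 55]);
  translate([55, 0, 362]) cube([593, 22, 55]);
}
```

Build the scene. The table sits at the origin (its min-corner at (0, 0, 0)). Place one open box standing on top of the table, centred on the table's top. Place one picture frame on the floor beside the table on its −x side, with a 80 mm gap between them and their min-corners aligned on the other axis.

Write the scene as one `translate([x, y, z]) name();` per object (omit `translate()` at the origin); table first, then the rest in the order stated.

table();
translate([266, 150, 704]) open_box();
translate([-783, 0, 0]) picture_frame();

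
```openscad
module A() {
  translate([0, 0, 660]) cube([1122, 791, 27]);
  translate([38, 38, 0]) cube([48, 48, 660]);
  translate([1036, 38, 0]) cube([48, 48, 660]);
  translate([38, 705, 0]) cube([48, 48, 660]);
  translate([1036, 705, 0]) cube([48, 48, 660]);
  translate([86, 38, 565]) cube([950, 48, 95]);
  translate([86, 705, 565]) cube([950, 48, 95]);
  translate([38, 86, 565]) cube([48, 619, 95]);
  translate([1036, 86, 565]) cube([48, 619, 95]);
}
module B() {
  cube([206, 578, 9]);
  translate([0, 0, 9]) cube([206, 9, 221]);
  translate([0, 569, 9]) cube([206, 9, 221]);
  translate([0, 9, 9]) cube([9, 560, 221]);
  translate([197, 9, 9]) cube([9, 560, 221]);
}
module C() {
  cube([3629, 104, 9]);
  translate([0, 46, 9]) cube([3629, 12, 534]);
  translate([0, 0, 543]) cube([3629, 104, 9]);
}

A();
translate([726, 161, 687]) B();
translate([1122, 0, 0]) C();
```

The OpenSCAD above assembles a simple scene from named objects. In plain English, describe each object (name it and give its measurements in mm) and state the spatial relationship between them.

A is a table with a 1122×791 mm rectangular top, 27 mm thick, top surface at z = 687 mm, supported by four 48×48 mm square legs, each inset 38 mm from the nearest pair of top edges, running from the floor. Four apron rails, 48 mm thick and 95 mm tall, run between adjacent legs with their top edges flush with the underside of the top and their outer faces flush with the legs' outer faces.

B is an open-topped rectangular box: outside dimensions 206×578×230 mm, with a uniform wall and base thickness of 9 mm. The base is a full 206×578 slab on the floor; four walls sit on top of the base. The front and back walls (the −y and +y sides) span the full width; the two side walls fit between them.

C is an I-beam lying along x, 3629 mm long. Overall section height 552 mm. Two flanges 104 mm wide (y) and 9 mm thick, one on the floor and one at the top; a web 12 mm thick runs between them, centred on the flange width.

The open box is on top of the table. The I-beam is against the table's +x side, with their −y faces flush.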